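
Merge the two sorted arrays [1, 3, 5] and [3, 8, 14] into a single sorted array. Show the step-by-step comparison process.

Merging process:

Compare 1 vs 3: take 1 from left. Merged: [1]
Compare 3 vs 3: take 3 from left. Merged: [1, 3]
Compare 5 vs 3: take 3 from right. Merged: [1, 3, 3]
Compare 5 vs 8: take 5 from left. Merged: [1, 3, 3, 5]
Append remaining from right: [8, 14]. Merged: [1, 3, 3, 5, 8, 14]

Final merged array: [1, 3, 3, 5, 8, 14]
Total comparisons: 4

The merged array is [1, 3, 3, 5, 8, 14], requiring 4 comparisons. The merge step runs in O(n) time where n is the total number of elements.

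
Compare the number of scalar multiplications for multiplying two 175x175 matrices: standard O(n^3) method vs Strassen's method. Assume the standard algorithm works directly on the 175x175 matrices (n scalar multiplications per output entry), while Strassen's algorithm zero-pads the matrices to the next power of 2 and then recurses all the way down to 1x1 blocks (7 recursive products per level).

Matrix multiplication for 175x175 matrices:

Strassen's algorithm requires power-of-2 dimensions. Pad 175x175 to 256x256 (next power of 2).

Standard algorithm: 175^3 = 5359375 multiplications
Strassen's algorithm: 7^(log2(256)) = 7^8 = 5764801 multiplications
Difference: 5359375 - 5764801 = -405426 (Strassen uses MORE here due to padding overhead — for small or just-over-power-of-2 n, padding can outweigh the per-level savings)

Standard: 5359375 multiplications (175^3). Strassen: 5764801 multiplications (7^8, after padding to 256x256). Strassen reduces 8 recursive multiplications to 7 at each level.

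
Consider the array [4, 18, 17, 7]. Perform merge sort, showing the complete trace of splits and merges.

Merge sort trace:

Split: [4, 18, 17, 7] -> [4, 18] and [17, 7]
  Split: [4, 18] -> [4] and [18]
  Merge: [4] + [18] -> [4, 18]
  Split: [17, 7] -> [17] and [7]
  Merge: [17] + [7] -> [7, 17]
Merge: [4, 18] + [7, 17] -> [4, 7, 17, 18]

Final sorted array: [4, 7, 17, 18]

The merge sort proceeds by recursively splitting the array and merging sorted halves.
After all merges, the sorted array is [4, 7, 17, 18].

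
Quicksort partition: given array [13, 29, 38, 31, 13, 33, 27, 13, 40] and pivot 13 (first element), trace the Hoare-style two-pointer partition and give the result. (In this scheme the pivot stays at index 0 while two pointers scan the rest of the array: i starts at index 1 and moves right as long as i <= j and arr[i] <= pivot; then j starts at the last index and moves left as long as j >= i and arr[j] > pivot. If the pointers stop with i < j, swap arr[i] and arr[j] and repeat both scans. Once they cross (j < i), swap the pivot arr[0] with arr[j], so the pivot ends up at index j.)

Hoare-style two-pointer partition with pivot = 13:

Initial array: [13, 29, 38, 31, 13, 33, 27, 13, 40]

Pointers start at i = 1, j = 8.
i stops at index 1 (arr[1]=29 > 13), j stops at index 7 (arr[7]=13 <= 13): swap arr[1] and arr[7], array becomes [13, 13, 38, 31, 13, 33, 27, 29, 40]
i stops at index 2 (arr[2]=38 > 13), j stops at index 4 (arr[4]=13 <= 13): swap arr[2] and arr[4], array becomes [13, 13, 13, 31, 38, 33, 27, 29, 40]
i ends at 3, j ends at 2: the pointers have crossed (j < i), so scanning stops.

Swap pivot arr[0] with arr[2] to place pivot at position 2: [13, 13, 13, 31, 38, 33, 27, 29, 40]
Pivot position: 2

After partitioning with pivot 13, the array becomes [13, 13, 13, 31, 38, 33, 27, 29, 40]. The pivot is placed at index 2. All elements to the left of the pivot are <= 13, and all elements to the right are > 13.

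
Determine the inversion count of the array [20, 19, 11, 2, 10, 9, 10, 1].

Finding inversions in [20, 19, 11, 2, 10, 9, 10, 1]:

(0, 1): arr[0]=20 > arr[1]=19
(0, 2): arr[0]=20 > arr[2]=11
(0, 3): arr[0]=20 > arr[3]=2
(0, 4): arr[0]=20 > arr[4]=10
(0, 5): arr[0]=20 > arr[5]=9
(0, 6): arr[0]=20 > arr[6]=10
(0, 7): arr[0]=20 > arr[7]=1
(1, 2): arr[1]=19 > arr[2]=11
(1, 3): arr[1]=19 > arr[3]=2
(1, 4): arr[1]=19 > arr[4]=10
(1, 5): arr[1]=19 > arr[5]=9
(1, 6): arr[1]=19 > arr[6]=10
(1, 7): arr[1]=19 > arr[7]=1
(2, 3): arr[2]=11 > arr[3]=2
(2, 4): arr[2]=11 > arr[4]=10
(2, 5): arr[2]=11 > arr[5]=9
(2, 6): arr[2]=11 > arr[6]=10
(2, 7): arr[2]=11 > arr[7]=1
(3, 7): arr[3]=2 > arr[7]=1
(4, 5): arr[4]=10 > arr[5]=9
(4, 7): arr[4]=10 > arr[7]=1
(5, 7): arr[5]=9 > arr[7]=1
(6, 7): arr[6]=10 > arr[7]=1

Total inversions: 23

The array has 23 inversion(s): (0,1), (0,2), (0,3), (0,4), (0,5), (0,6), (0,7), (1,2), (1,3), (1,4), (1,5), (1,6), (1,7), (2,3), (2,4), (2,5), (2,6), (2,7), (3,7), (4,5), (4,7), (5,7), (6,7). Each pair (i,j) satisfies i < j and arr[i] > arr[j].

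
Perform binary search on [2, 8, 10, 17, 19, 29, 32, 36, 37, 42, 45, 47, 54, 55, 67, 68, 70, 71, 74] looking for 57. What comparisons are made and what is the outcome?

Binary search for 57 in [2, 8, 10, 17, 19, 29, 32, 36, 37, 42, 45, 47, 54, 55, 67, 68, 70, 71, 74]:

lo=0, hi=18, mid=9, arr[mid]=42 -> 42 < 57, search right half
lo=10, hi=18, mid=14, arr[mid]=67 -> 67 > 57, search left half
lo=10, hi=13, mid=11, arr[mid]=47 -> 47 < 57, search right half
lo=12, hi=13, mid=12, arr[mid]=54 -> 54 < 57, search right half
lo=13, hi=13, mid=13, arr[mid]=55 -> 55 < 57, search right half
lo=14 > hi=13, target 57 not found

Binary search determines that 57 is not in the array after 5 comparisons. The search space was exhausted without finding the target.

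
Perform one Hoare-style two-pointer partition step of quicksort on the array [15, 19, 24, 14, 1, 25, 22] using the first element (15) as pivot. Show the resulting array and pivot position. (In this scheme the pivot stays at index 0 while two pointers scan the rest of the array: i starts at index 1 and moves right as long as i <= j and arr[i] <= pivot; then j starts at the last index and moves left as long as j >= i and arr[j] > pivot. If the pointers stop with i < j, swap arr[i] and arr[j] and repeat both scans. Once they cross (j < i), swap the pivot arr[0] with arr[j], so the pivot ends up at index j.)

Hoare-style two-pointer partition with pivot = 15:

Initial array: [15, 19, 24, 14, 1, 25, 22]

Pointers start at i = 1, j = 6.
i stops at index 1 (arr[1]=19 > 15), j stops at index 4 (arr[4]=1 <= 15): swap arr[1] and arr[4], array becomes [15, 1, 24, 14, 19, 25, 22]
i stops at index 2 (arr[2]=24 > 15), j stops at index 3 (arr[3]=14 <= 15): swap arr[2] and arr[3], array becomes [15, 1, 14, 24, 19, 25, 22]
i ends at 3, j ends at 2: the pointers have crossed (j < i), so scanning stops.

Swap pivot arr[0] with arr[2] to place pivot at position 2: [14, 1, 15, 24, 19, 25, 22]
Pivot position: 2

After partitioning with pivot 15, the array becomes [14, 1, 15, 24, 19, 25, 22]. The pivot is placed at index 2. All elements to the left of the pivot are <= 15, and all elements to the right are > 15.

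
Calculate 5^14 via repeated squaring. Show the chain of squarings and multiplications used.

Computing 5^14 by squaring (build up from 5^1; each line after the first costs one multiplication):

5^1 = 5
5^2 = (5^1)^2 = 5^2 = 25
5^3 = 5 * 5^2 = 5 * 25 = 125
5^6 = (5^3)^2 = 125^2 = 15625
5^7 = 5 * 5^6 = 5 * 15625 = 78125
5^14 = (5^7)^2 = 78125^2 = 6103515625

Result: 6103515625
Multiplications needed: 5 (5 lines after 5^1)

5^14 = 6103515625. Using exponentiation by squaring, this requires 5 multiplications. The key idea: if the exponent is even, square the half-power; if odd, multiply by the base once.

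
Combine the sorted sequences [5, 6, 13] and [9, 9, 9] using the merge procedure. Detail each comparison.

Merging process:

Compare 5 vs 9: take 5 from left. Merged: [5]
Compare 6 vs 9: take 6 from left. Merged: [5, 6]
Compare 13 vs 9: take 9 from right. Merged: [5, 6, 9]
Compare 13 vs 9: take 9 from right. Merged: [5, 6, 9, 9]
Compare 13 vs 9: take 9 from right. Merged: [5, 6, 9, 9, 9]
Append remaining from left: [13]. Merged: [5, 6, 9, 9, 9, 13]

Final merged array: [5, 6, 9, 9, 9, 13]
Total comparisons: 5

The merged array is [5, 6, 9, 9, 9, 13], requiring 5 comparisons. The merge step runs in O(n) time where n is the total number of elements.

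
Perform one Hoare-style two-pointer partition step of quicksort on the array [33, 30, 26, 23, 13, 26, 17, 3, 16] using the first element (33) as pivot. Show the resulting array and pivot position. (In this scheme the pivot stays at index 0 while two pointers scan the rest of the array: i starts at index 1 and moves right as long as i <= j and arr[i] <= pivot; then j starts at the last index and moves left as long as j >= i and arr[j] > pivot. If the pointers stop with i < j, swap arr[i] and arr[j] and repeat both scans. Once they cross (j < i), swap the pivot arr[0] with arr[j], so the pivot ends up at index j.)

Hoare-style two-pointer partition with pivot = 33:

Initial array: [33, 30, 26, 23, 13, 26, 17, 3, 16]

Pointers start at i = 1, j = 8.
i ends at 9, j ends at 8: the pointers have crossed (j < i), so scanning stops.

Swap pivot arr[0] with arr[8] to place pivot at position 8: [16, 30, 26, 23, 13, 26, 17, 3, 33]
Pivot position: 8

After partitioning with pivot 33, the array becomes [16, 30, 26, 23, 13, 26, 17, 3, 33]. The pivot is placed at index 8. All elements to the left of the pivot are <= 33, and all elements to the right are > 33.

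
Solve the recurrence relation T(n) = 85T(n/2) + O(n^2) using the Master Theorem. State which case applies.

Master Theorem for T(n) = 85T(n/2) + O(n^2):

a = 85, b = 2, c = 2
log_b(a) = log_2(85) = 6.4094

Case 1: c = 2 < log_2(85) = 6.4094
T(n) = O(n^(log_2 85))

For T(n) = 85T(n/2) + O(n^2): log_2(85) = 6.4094. This is Case 1 of the Master Theorem (c < log_b(a), work dominated by leaves), giving O(n^(log_2 85)).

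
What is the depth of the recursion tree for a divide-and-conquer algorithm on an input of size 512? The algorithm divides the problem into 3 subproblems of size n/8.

For divide and conquer with division factor 8:

Problem sizes at each level:
Level 0: 512
Level 1: 64
Level 2: 8
Level 3: 1

The root is level 0 and the size-1 base case is level 3 (the tree spans levels 0 through 3, i.e. 4 levels counting the root), so the depth is the number of divisions: log_8(512) = 3

The recursion tree depth is log_8(512) = 3. At each level, the problem size is divided by 8, so it takes 3 divisions to reduce to a base case of size 1. The algorithm makes 3 recursive calls at each level.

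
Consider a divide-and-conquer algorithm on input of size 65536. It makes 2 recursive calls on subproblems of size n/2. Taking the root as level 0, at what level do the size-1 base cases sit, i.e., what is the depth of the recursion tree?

For divide and conquer with division factor 2:

Problem sizes at each level:
Level 0: 65536
Level 1: 32768
Level 2: 16384
Level 3: 8192
Level 4: 4096
Level 5: 2048
Level 6: 1024
Level 7: 512
Level 8: 256
Level 9: 128
Level 10: 64
Level 11: 32
Level 12: 16
Level 13: 8
Level 14: 4
Level 15: 2
Level 16: 1

The root is level 0 and the size-1 base case is level 16 (the tree spans levels 0 through 16, i.e. 17 levels counting the root), so the depth is the number of divisions: log_2(65536) = 16

The recursion tree depth is log_2(65536) = 16. At each level, the problem size is divided by 2, so it takes 16 divisions to reduce to a base case of size 1. The algorithm makes 2 recursive calls at each level.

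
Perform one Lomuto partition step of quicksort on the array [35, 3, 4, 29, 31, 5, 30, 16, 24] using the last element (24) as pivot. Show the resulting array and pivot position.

Lomuto partition with pivot = 24:

Initial array: [35, 3, 4, 29, 31, 5, 30, 16, 24]

arr[0]=35 > 24: no swap
arr[1]=3 <= 24: swap with position 0, array becomes [3, 35, 4, 29, 31, 5, 30, 16, 24]
arr[2]=4 <= 24: swap with position 1, array becomes [3, 4, 35, 29, 31, 5, 30, 16, 24]
arr[3]=29 > 24: no swap
arr[4]=31 > 24: no swap
arr[5]=5 <= 24: swap with position 2, array becomes [3, 4, 5, 29, 31, 35, 30, 16, 24]
arr[6]=30 > 24: no swap
arr[7]=16 <= 24: swap with position 3, array becomes [3, 4, 5, 16, 31, 35, 30, 29, 24]

Place pivot at position 4: [3, 4, 5, 16, 24, 35, 30, 29, 31]
Pivot position: 4

After partitioning with pivot 24, the array becomes [3, 4, 5, 16, 24, 35, 30, 29, 31]. The pivot is placed at index 4. All elements to the left of the pivot are <= 24, and all elements to the right are > 24.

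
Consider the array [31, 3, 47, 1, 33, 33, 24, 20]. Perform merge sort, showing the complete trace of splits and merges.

Merge sort trace:

Split: [31, 3, 47, 1, 33, 33, 24, 20] -> [31, 3, 47, 1] and [33, 33, 24, 20]
  Split: [31, 3, 47, 1] -> [31, 3] and [47, 1]
    Split: [31, 3] -> [31] and [3]
    Merge: [31] + [3] -> [3, 31]
    Split: [47, 1] -> [47] and [1]
    Merge: [47] + [1] -> [1, 47]
  Merge: [3, 31] + [1, 47] -> [1, 3, 31, 47]
  Split: [33, 33, 24, 20] -> [33, 33] and [24, 20]
    Split: [33, 33] -> [33] and [33]
    Merge: [33] + [33] -> [33, 33]
    Split: [24, 20] -> [24] and [20]
    Merge: [24] + [20] -> [20, 24]
  Merge: [33, 33] + [20, 24] -> [20, 24, 33, 33]
Merge: [1, 3, 31, 47] + [20, 24, 33, 33] -> [1, 3, 20, 24, 31, 33, 33, 47]

Final sorted array: [1, 3, 20, 24, 31, 33, 33, 47]

The merge sort proceeds by recursively splitting the array and merging sorted halves.
After all merges, the sorted array is [1, 3, 20, 24, 31, 33, 33, 47].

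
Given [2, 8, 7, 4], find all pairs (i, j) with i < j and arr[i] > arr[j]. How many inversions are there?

Finding inversions in [2, 8, 7, 4]:

(1, 2): arr[1]=8 > arr[2]=7
(1, 3): arr[1]=8 > arr[3]=4
(2, 3): arr[2]=7 > arr[3]=4

Total inversions: 3

The array has 3 inversion(s): (1,2), (1,3), (2,3). Each pair (i,j) satisfies i < j and arr[i] > arr[j].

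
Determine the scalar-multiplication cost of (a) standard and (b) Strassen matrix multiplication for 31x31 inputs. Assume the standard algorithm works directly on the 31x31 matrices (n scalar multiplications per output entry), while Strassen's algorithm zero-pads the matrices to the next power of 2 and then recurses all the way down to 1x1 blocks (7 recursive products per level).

Matrix multiplication for 31x31 matrices:

Strassen's algorithm requires power-of-2 dimensions. Pad 31x31 to 32x32 (next power of 2).

Standard algorithm: 31^3 = 29791 multiplications
Strassen's algorithm: 7^(log2(32)) = 7^5 = 16807 multiplications
Savings: 29791 - 16807 = 12984 multiplications

Standard: 29791 multiplications (31^3). Strassen: 16807 multiplications (7^5, after padding to 32x32). Strassen reduces 8 recursive multiplications to 7 at each level.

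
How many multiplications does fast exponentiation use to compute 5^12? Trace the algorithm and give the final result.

Computing 5^12 by squaring (build up from 5^1; each line after the first costs one multiplication):

5^1 = 5
5^2 = (5^1)^2 = 5^2 = 25
5^3 = 5 * 5^2 = 5 * 25 = 125
5^6 = (5^3)^2 = 125^2 = 15625
5^12 = (5^6)^2 = 15625^2 = 244140625

Result: 244140625
Multiplications needed: 4 (4 lines after 5^1)

5^12 = 244140625. Using exponentiation by squaring, this requires 4 multiplications. The key idea: if the exponent is even, square the half-power; if odd, multiply by the base once.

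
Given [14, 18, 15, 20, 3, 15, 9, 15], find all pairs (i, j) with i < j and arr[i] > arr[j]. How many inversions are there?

Finding inversions in [14, 18, 15, 20, 3, 15, 9, 15]:

(0, 4): arr[0]=14 > arr[4]=3
(0, 6): arr[0]=14 > arr[6]=9
(1, 2): arr[1]=18 > arr[2]=15
(1, 4): arr[1]=18 > arr[4]=3
(1, 5): arr[1]=18 > arr[5]=15
(1, 6): arr[1]=18 > arr[6]=9
(1, 7): arr[1]=18 > arr[7]=15
(2, 4): arr[2]=15 > arr[4]=3
(2, 6): arr[2]=15 > arr[6]=9
(3, 4): arr[3]=20 > arr[4]=3
(3, 5): arr[3]=20 > arr[5]=15
(3, 6): arr[3]=20 > arr[6]=9
(3, 7): arr[3]=20 > arr[7]=15
(5, 6): arr[5]=15 > arr[6]=9

Total inversions: 14

The array has 14 inversion(s): (0,4), (0,6), (1,2), (1,4), (1,5), (1,6), (1,7), (2,4), (2,6), (3,4), (3,5), (3,6), (3,7), (5,6). Each pair (i,j) satisfies i < j and arr[i] > arr[j].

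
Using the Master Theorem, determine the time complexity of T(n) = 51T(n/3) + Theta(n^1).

Master Theorem for T(n) = 51T(n/3) + O(n^1):

a = 51, b = 3, c = 1
log_b(a) = log_3(51) = 3.5789

Case 1: c = 1 < log_3(51) = 3.5789
T(n) = O(n^(log_3 51))

For T(n) = 51T(n/3) + O(n^1): log_3(51) = 3.5789. This is Case 1 of the Master Theorem (c < log_b(a), work dominated by leaves), giving O(n^(log_3 51)).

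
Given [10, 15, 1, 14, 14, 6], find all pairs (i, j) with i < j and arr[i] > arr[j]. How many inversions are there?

Finding inversions in [10, 15, 1, 14, 14, 6]:

(0, 2): arr[0]=10 > arr[2]=1
(0, 5): arr[0]=10 > arr[5]=6
(1, 2): arr[1]=15 > arr[2]=1
(1, 3): arr[1]=15 > arr[3]=14
(1, 4): arr[1]=15 > arr[4]=14
(1, 5): arr[1]=15 > arr[5]=6
(3, 5): arr[3]=14 > arr[5]=6
(4, 5): arr[4]=14 > arr[5]=6

Total inversions: 8

The array has 8 inversion(s): (0,2), (0,5), (1,2), (1,3), (1,4), (1,5), (3,5), (4,5). Each pair (i,j) satisfies i < j and arr[i] > arr[j].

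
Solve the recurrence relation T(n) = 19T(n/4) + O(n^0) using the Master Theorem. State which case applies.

Master Theorem for T(n) = 19T(n/4) + O(n^0):

a = 19, b = 4, c = 0
log_b(a) = log_4(19) = 2.1240

Case 1: c = 0 < log_4(19) = 2.1240
T(n) = O(n^(log_4 19))

For T(n) = 19T(n/4) + O(n^0): log_4(19) = 2.1240. This is Case 1 of the Master Theorem (c < log_b(a), work dominated by leaves), giving O(n^(log_4 19)).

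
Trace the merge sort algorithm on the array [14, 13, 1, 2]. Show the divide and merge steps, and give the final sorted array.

Merge sort trace:

Split: [14, 13, 1, 2] -> [14, 13] and [1, 2]
  Split: [14, 13] -> [14] and [13]
  Merge: [14] + [13] -> [13, 14]
  Split: [1, 2] -> [1] and [2]
  Merge: [1] + [2] -> [1, 2]
Merge: [13, 14] + [1, 2] -> [1, 2, 13, 14]

Final sorted array: [1, 2, 13, 14]

The merge sort proceeds by recursively splitting the array and merging sorted halves.
After all merges, the sorted array is [1, 2, 13, 14].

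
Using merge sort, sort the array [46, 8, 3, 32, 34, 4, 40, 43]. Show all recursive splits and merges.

Merge sort trace:

Split: [46, 8, 3, 32, 34, 4, 40, 43] -> [46, 8, 3, 32] and [34, 4, 40, 43]
  Split: [46, 8, 3, 32] -> [46, 8] and [3, 32]
    Split: [46, 8] -> [46] and [8]
    Merge: [46] + [8] -> [8, 46]
    Split: [3, 32] -> [3] and [32]
    Merge: [3] + [32] -> [3, 32]
  Merge: [8, 46] + [3, 32] -> [3, 8, 32, 46]
  Split: [34, 4, 40, 43] -> [34, 4] and [40, 43]
    Split: [34, 4] -> [34] and [4]
    Merge: [34] + [4] -> [4, 34]
    Split: [40, 43] -> [40] and [43]
    Merge: [40] + [43] -> [40, 43]
  Merge: [4, 34] + [40, 43] -> [4, 34, 40, 43]
Merge: [3, 8, 32, 46] + [4, 34, 40, 43] -> [3, 4, 8, 32, 34, 40, 43, 46]

Final sorted array: [3, 4, 8, 32, 34, 40, 43, 46]

The merge sort proceeds by recursively splitting the array and merging sorted halves.
After all merges, the sorted array is [3, 4, 8, 32, 34, 40, 43, 46].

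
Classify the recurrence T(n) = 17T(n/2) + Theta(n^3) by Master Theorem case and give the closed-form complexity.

Master Theorem for T(n) = 17T(n/2) + O(n^3):

a = 17, b = 2, c = 3
log_b(a) = log_2(17) = 4.0875

Case 1: c = 3 < log_2(17) = 4.0875
T(n) = O(n^(log_2 17))

For T(n) = 17T(n/2) + O(n^3): log_2(17) = 4.0875. This is Case 1 of the Master Theorem (c < log_b(a), work dominated by leaves), giving O(n^(log_2 17)).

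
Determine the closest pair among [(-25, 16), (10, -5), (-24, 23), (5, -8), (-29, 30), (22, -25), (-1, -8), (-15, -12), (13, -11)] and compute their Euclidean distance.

Computing all pairwise distances among 9 points:

d((-25, 16), (10, -5)) = 40.8167
d((-25, 16), (-24, 23)) = 7.0711
d((-25, 16), (5, -8)) = 38.4187
d((-25, 16), (-29, 30)) = 14.5602
d((-25, 16), (22, -25)) = 62.3699
d((-25, 16), (-1, -8)) = 33.9411
d((-25, 16), (-15, -12)) = 29.7321
d((-25, 16), (13, -11)) = 46.6154
d((10, -5), (-24, 23)) = 44.0454
d((10, -5), (5, -8)) = 5.831 <-- minimum
d((10, -5), (-29, 30)) = 52.4023
d((10, -5), (22, -25)) = 23.3238
d((10, -5), (-1, -8)) = 11.4018
d((10, -5), (-15, -12)) = 25.9615
d((10, -5), (13, -11)) = 6.7082
d((-24, 23), (5, -8)) = 42.45
d((-24, 23), (-29, 30)) = 8.6023
d((-24, 23), (22, -25)) = 66.4831
d((-24, 23), (-1, -8)) = 38.6005
d((-24, 23), (-15, -12)) = 36.1386
d((-24, 23), (13, -11)) = 50.2494
d((5, -8), (-29, 30)) = 50.9902
d((5, -8), (22, -25)) = 24.0416
d((5, -8), (-1, -8)) = 6.0
d((5, -8), (-15, -12)) = 20.3961
d((5, -8), (13, -11)) = 8.544
d((-29, 30), (22, -25)) = 75.0067
d((-29, 30), (-1, -8)) = 47.2017
d((-29, 30), (-15, -12)) = 44.2719
d((-29, 30), (13, -11)) = 58.6941
d((22, -25), (-1, -8)) = 28.6007
d((22, -25), (-15, -12)) = 39.2173
d((22, -25), (13, -11)) = 16.6433
d((-1, -8), (-15, -12)) = 14.5602
d((-1, -8), (13, -11)) = 14.3178
d((-15, -12), (13, -11)) = 28.0179

Closest pair: (10, -5) and (5, -8) with distance 5.831

The closest pair is (10, -5) and (5, -8) with Euclidean distance 5.831. For 9 points, brute-force pairwise comparison is shown above. For large n, the divide-and-conquer algorithm (sort by x, recurse on halves, check the dividing strip) achieves O(n log n).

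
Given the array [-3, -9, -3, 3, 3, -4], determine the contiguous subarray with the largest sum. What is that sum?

Using Kadane's algorithm on [-3, -9, -3, 3, 3, -4]:

Scanning through the array:
Position 1 (value -9): max_ending_here = -9, max_so_far = -3
Position 2 (value -3): max_ending_here = -3, max_so_far = -3
Position 3 (value 3): max_ending_here = 3, max_so_far = 3
Position 4 (value 3): max_ending_here = 6, max_so_far = 6
Position 5 (value -4): max_ending_here = 2, max_so_far = 6

Maximum subarray: [3, 3]
Maximum sum: 6

The maximum subarray is [3, 3] with sum 6. This subarray runs from index 3 to index 4.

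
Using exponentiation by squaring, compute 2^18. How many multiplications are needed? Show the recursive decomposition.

Computing 2^18 by squaring (build up from 2^1; each line after the first costs one multiplication):

2^1 = 2
2^2 = (2^1)^2 = 2^2 = 4
2^4 = (2^2)^2 = 4^2 = 16
2^8 = (2^4)^2 = 16^2 = 256
2^9 = 2 * 2^8 = 2 * 256 = 512
2^18 = (2^9)^2 = 512^2 = 262144

Result: 262144
Multiplications needed: 5 (5 lines after 2^1)

2^18 = 262144. Using exponentiation by squaring, this requires 5 multiplications. The key idea: if the exponent is even, square the half-power; if odd, multiply by the base once.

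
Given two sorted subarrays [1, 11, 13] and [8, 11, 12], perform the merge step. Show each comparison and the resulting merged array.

Merging process:

Compare 1 vs 8: take 1 from left. Merged: [1]
Compare 11 vs 8: take 8 from right. Merged: [1, 8]
Compare 11 vs 11: take 11 from left. Merged: [1, 8, 11]
Compare 13 vs 11: take 11 from right. Merged: [1, 8, 11, 11]
Compare 13 vs 12: take 12 from right. Merged: [1, 8, 11, 11, 12]
Append remaining from left: [13]. Merged: [1, 8, 11, 11, 12, 13]

Final merged array: [1, 8, 11, 11, 12, 13]
Total comparisons: 5

The merged array is [1, 8, 11, 11, 12, 13], requiring 5 comparisons. The merge step runs in O(n) time where n is the total number of elements.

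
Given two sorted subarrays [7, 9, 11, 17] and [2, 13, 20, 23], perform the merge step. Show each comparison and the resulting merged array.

Merging process:

Compare 7 vs 2: take 2 from right. Merged: [2]
Compare 7 vs 13: take 7 from left. Merged: [2, 7]
Compare 9 vs 13: take 9 from left. Merged: [2, 7, 9]
Compare 11 vs 13: take 11 from left. Merged: [2, 7, 9, 11]
Compare 17 vs 13: take 13 from right. Merged: [2, 7, 9, 11, 13]
Compare 17 vs 20: take 17 from left. Merged: [2, 7, 9, 11, 13, 17]
Append remaining from right: [20, 23]. Merged: [2, 7, 9, 11, 13, 17, 20, 23]

Final merged array: [2, 7, 9, 11, 13, 17, 20, 23]
Total comparisons: 6

The merged array is [2, 7, 9, 11, 13, 17, 20, 23], requiring 6 comparisons. The merge step runs in O(n) time where n is the total number of elements.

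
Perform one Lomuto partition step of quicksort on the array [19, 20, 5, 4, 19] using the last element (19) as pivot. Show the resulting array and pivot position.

Lomuto partition with pivot = 19:

Initial array: [19, 20, 5, 4, 19]

arr[0]=19 <= 19: swap with position 0, array becomes [19, 20, 5, 4, 19]
arr[1]=20 > 19: no swap
arr[2]=5 <= 19: swap with position 1, array becomes [19, 5, 20, 4, 19]
arr[3]=4 <= 19: swap with position 2, array becomes [19, 5, 4, 20, 19]

Place pivot at position 3: [19, 5, 4, 19, 20]
Pivot position: 3

After partitioning with pivot 19, the array becomes [19, 5, 4, 19, 20]. The pivot is placed at index 3. All elements to the left of the pivot are <= 19, and all elements to the right are > 19.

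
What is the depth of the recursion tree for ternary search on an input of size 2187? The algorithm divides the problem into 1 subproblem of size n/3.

For divide and conquer with division factor 3:

Problem sizes at each level:
Level 0: 2187
Level 1: 729
Level 2: 243
Level 3: 81
Level 4: 27
Level 5: 9
Level 6: 3
Level 7: 1

The root is level 0 and the size-1 base case is level 7 (the tree spans levels 0 through 7, i.e. 8 levels counting the root), so the depth is the number of divisions: log_3(2187) = 7

The recursion tree depth is log_3(2187) = 7. At each level, the problem size is divided by 3, so it takes 7 divisions to reduce to a base case of size 1. The algorithm makes 1 recursive call at each level.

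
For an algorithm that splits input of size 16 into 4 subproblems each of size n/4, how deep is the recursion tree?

For divide and conquer with division factor 4:

Problem sizes at each level:
Level 0: 16
Level 1: 4
Level 2: 1

The root is level 0 and the size-1 base case is level 2 (the tree spans levels 0 through 2, i.e. 3 levels counting the root), so the depth is the number of divisions: log_4(16) = 2

The recursion tree depth is log_4(16) = 2. At each level, the problem size is divided by 4, so it takes 2 divisions to reduce to a base case of size 1. The algorithm makes 4 recursive calls at each level.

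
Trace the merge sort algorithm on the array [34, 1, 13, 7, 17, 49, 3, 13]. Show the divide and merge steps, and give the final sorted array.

Merge sort trace:

Split: [34, 1, 13, 7, 17, 49, 3, 13] -> [34, 1, 13, 7] and [17, 49, 3, 13]
  Split: [34, 1, 13, 7] -> [34, 1] and [13, 7]
    Split: [34, 1] -> [34] and [1]
    Merge: [34] + [1] -> [1, 34]
    Split: [13, 7] -> [13] and [7]
    Merge: [13] + [7] -> [7, 13]
  Merge: [1, 34] + [7, 13] -> [1, 7, 13, 34]
  Split: [17, 49, 3, 13] -> [17, 49] and [3, 13]
    Split: [17, 49] -> [17] and [49]
    Merge: [17] + [49] -> [17, 49]
    Split: [3, 13] -> [3] and [13]
    Merge: [3] + [13] -> [3, 13]
  Merge: [17, 49] + [3, 13] -> [3, 13, 17, 49]
Merge: [1, 7, 13, 34] + [3, 13, 17, 49] -> [1, 3, 7, 13, 13, 17, 34, 49]

Final sorted array: [1, 3, 7, 13, 13, 17, 34, 49]

The merge sort proceeds by recursively splitting the array and merging sorted halves.
After all merges, the sorted array is [1, 3, 7, 13, 13, 17, 34, 49].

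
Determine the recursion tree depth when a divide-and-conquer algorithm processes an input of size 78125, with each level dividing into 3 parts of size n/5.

For divide and conquer with division factor 5:

Problem sizes at each level:
Level 0: 78125
Level 1: 15625
Level 2: 3125
Level 3: 625
Level 4: 125
Level 5: 25
Level 6: 5
Level 7: 1

The root is level 0 and the size-1 base case is level 7 (the tree spans levels 0 through 7, i.e. 8 levels counting the root), so the depth is the number of divisions: log_5(78125) = 7

The recursion tree depth is log_5(78125) = 7. At each level, the problem size is divided by 5, so it takes 7 divisions to reduce to a base case of size 1. The algorithm makes 3 recursive calls at each level.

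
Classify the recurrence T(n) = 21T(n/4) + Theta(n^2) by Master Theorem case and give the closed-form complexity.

Master Theorem for T(n) = 21T(n/4) + O(n^2):

a = 21, b = 4, c = 2
log_b(a) = log_4(21) = 2.1962

Case 1: c = 2 < log_4(21) = 2.1962
T(n) = O(n^(log_4 21))

For T(n) = 21T(n/4) + O(n^2): log_4(21) = 2.1962. This is Case 1 of the Master Theorem (c < log_b(a), work dominated by leaves), giving O(n^(log_4 21)).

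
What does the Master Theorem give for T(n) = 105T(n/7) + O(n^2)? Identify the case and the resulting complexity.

Master Theorem for T(n) = 105T(n/7) + O(n^2):

a = 105, b = 7, c = 2
log_b(a) = log_7(105) = 2.3917

Case 1: c = 2 < log_7(105) = 2.3917
T(n) = O(n^(log_7 105))

For T(n) = 105T(n/7) + O(n^2): log_7(105) = 2.3917. This is Case 1 of the Master Theorem (c < log_b(a), work dominated by leaves), giving O(n^(log_7 105)).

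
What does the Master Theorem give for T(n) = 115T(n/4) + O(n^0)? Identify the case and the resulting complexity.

Master Theorem for T(n) = 115T(n/4) + O(n^0):

a = 115, b = 4, c = 0
log_b(a) = log_4(115) = 3.4227

Case 1: c = 0 < log_4(115) = 3.4227
T(n) = O(n^(log_4 115))

For T(n) = 115T(n/4) + O(n^0): log_4(115) = 3.4227. This is Case 1 of the Master Theorem (c < log_b(a), work dominated by leaves), giving O(n^(log_4 115)).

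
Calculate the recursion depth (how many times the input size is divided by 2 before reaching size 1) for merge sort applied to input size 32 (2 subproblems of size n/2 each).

For divide and conquer with division factor 2:

Problem sizes at each level:
Level 0: 32
Level 1: 16
Level 2: 8
Level 3: 4
Level 4: 2
Level 5: 1

The root is level 0 and the size-1 base case is level 5 (the tree spans levels 0 through 5, i.e. 6 levels counting the root), so the depth is the number of divisions: log_2(32) = 5

The recursion tree depth is log_2(32) = 5. At each level, the problem size is divided by 2, so it takes 5 divisions to reduce to a base case of size 1. The algorithm makes 2 recursive calls at each level.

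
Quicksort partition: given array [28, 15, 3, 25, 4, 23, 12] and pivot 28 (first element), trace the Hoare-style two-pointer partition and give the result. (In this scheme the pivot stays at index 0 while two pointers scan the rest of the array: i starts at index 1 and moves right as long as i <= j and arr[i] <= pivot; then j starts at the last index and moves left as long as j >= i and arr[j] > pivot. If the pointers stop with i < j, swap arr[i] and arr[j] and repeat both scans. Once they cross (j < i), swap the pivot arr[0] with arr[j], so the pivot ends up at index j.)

Hoare-style two-pointer partition with pivot = 28:

Initial array: [28, 15, 3, 25, 4, 23, 12]

Pointers start at i = 1, j = 6.
i ends at 7, j ends at 6: the pointers have crossed (j < i), so scanning stops.

Swap pivot arr[0] with arr[6] to place pivot at position 6: [12, 15, 3, 25, 4, 23, 28]
Pivot position: 6

After partitioning with pivot 28, the array becomes [12, 15, 3, 25, 4, 23, 28]. The pivot is placed at index 6. All elements to the left of the pivot are <= 28, and all elements to the right are > 28.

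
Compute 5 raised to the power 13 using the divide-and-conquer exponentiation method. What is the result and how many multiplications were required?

Computing 5^13 by squaring (build up from 5^1; each line after the first costs one multiplication):

5^1 = 5
5^2 = (5^1)^2 = 5^2 = 25
5^3 = 5 * 5^2 = 5 * 25 = 125
5^6 = (5^3)^2 = 125^2 = 15625
5^12 = (5^6)^2 = 15625^2 = 244140625
5^13 = 5 * 5^12 = 5 * 244140625 = 1220703125

Result: 1220703125
Multiplications needed: 5 (5 lines after 5^1)

5^13 = 1220703125. Using exponentiation by squaring, this requires 5 multiplications. The key idea: if the exponent is even, square the half-power; if odd, multiply by the base once.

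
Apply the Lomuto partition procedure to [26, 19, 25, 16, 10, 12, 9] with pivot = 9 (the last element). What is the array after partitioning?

Lomuto partition with pivot = 9:

Initial array: [26, 19, 25, 16, 10, 12, 9]

arr[0]=26 > 9: no swap
arr[1]=19 > 9: no swap
arr[2]=25 > 9: no swap
arr[3]=16 > 9: no swap
arr[4]=10 > 9: no swap
arr[5]=12 > 9: no swap

Place pivot at position 0: [9, 19, 25, 16, 10, 12, 26]
Pivot position: 0

After partitioning with pivot 9, the array becomes [9, 19, 25, 16, 10, 12, 26]. The pivot is placed at index 0. All elements to the left of the pivot are <= 9, and all elements to the right are > 9.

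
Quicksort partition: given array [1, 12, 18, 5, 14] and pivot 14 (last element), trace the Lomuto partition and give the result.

Lomuto partition with pivot = 14:

Initial array: [1, 12, 18, 5, 14]

arr[0]=1 <= 14: swap with position 0, array becomes [1, 12, 18, 5, 14]
arr[1]=12 <= 14: swap with position 1, array becomes [1, 12, 18, 5, 14]
arr[2]=18 > 14: no swap
arr[3]=5 <= 14: swap with position 2, array becomes [1, 12, 5, 18, 14]

Place pivot at position 3: [1, 12, 5, 14, 18]
Pivot position: 3

After partitioning with pivot 14, the array becomes [1, 12, 5, 14, 18]. The pivot is placed at index 3. All elements to the left of the pivot are <= 14, and all elements to the right are > 14.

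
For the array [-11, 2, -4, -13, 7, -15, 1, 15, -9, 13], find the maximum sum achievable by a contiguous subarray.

Using Kadane's algorithm on [-11, 2, -4, -13, 7, -15, 1, 15, -9, 13]:

Scanning through the array:
Position 1 (value 2): max_ending_here = 2, max_so_far = 2
Position 2 (value -4): max_ending_here = -2, max_so_far = 2
Position 3 (value -13): max_ending_here = -13, max_so_far = 2
Position 4 (value 7): max_ending_here = 7, max_so_far = 7
Position 5 (value -15): max_ending_here = -8, max_so_far = 7
Position 6 (value 1): max_ending_here = 1, max_so_far = 7
Position 7 (value 15): max_ending_here = 16, max_so_far = 16
Position 8 (value -9): max_ending_here = 7, max_so_far = 16
Position 9 (value 13): max_ending_here = 20, max_so_far = 20

Maximum subarray: [1, 15, -9, 13]
Maximum sum: 20

The maximum subarray is [1, 15, -9, 13] with sum 20. This subarray runs from index 6 to index 9.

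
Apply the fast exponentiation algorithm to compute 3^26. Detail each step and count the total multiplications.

Computing 3^26 by squaring (build up from 3^1; each line after the first costs one multiplication):

3^1 = 3
3^2 = (3^1)^2 = 3^2 = 9
3^3 = 3 * 3^2 = 3 * 9 = 27
3^6 = (3^3)^2 = 27^2 = 729
3^12 = (3^6)^2 = 729^2 = 531441
3^13 = 3 * 3^12 = 3 * 531441 = 1594323
3^26 = (3^13)^2 = 1594323^2 = 2541865828329

Result: 2541865828329
Multiplications needed: 6 (6 lines after 3^1)

3^26 = 2541865828329. Using exponentiation by squaring, this requires 6 multiplications. The key idea: if the exponent is even, square the half-power; if odd, multiply by the base once.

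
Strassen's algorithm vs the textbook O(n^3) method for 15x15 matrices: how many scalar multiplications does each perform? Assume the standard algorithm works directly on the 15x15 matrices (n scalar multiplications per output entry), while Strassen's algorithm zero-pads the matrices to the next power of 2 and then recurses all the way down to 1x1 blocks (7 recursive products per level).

Matrix multiplication for 15x15 matrices:

Strassen's algorithm requires power-of-2 dimensions. Pad 15x15 to 16x16 (next power of 2).

Standard algorithm: 15^3 = 3375 multiplications
Strassen's algorithm: 7^(log2(16)) = 7^4 = 2401 multiplications
Savings: 3375 - 2401 = 974 multiplications

Standard: 3375 multiplications (15^3). Strassen: 2401 multiplications (7^4, after padding to 16x16). Strassen reduces 8 recursive multiplications to 7 at each level.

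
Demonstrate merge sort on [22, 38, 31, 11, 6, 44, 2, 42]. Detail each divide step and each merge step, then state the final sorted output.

Merge sort trace:

Split: [22, 38, 31, 11, 6, 44, 2, 42] -> [22, 38, 31, 11] and [6, 44, 2, 42]
  Split: [22, 38, 31, 11] -> [22, 38] and [31, 11]
    Split: [22, 38] -> [22] and [38]
    Merge: [22] + [38] -> [22, 38]
    Split: [31, 11] -> [31] and [11]
    Merge: [31] + [11] -> [11, 31]
  Merge: [22, 38] + [11, 31] -> [11, 22, 31, 38]
  Split: [6, 44, 2, 42] -> [6, 44] and [2, 42]
    Split: [6, 44] -> [6] and [44]
    Merge: [6] + [44] -> [6, 44]
    Split: [2, 42] -> [2] and [42]
    Merge: [2] + [42] -> [2, 42]
  Merge: [6, 44] + [2, 42] -> [2, 6, 42, 44]
Merge: [11, 22, 31, 38] + [2, 6, 42, 44] -> [2, 6, 11, 22, 31, 38, 42, 44]

Final sorted array: [2, 6, 11, 22, 31, 38, 42, 44]

The merge sort proceeds by recursively splitting the array and merging sorted halves.
After all merges, the sorted array is [2, 6, 11, 22, 31, 38, 42, 44].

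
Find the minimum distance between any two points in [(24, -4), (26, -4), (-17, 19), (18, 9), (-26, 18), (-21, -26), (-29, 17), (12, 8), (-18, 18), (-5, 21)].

Computing all pairwise distances among 10 points:

d((24, -4), (26, -4)) = 2.0
d((24, -4), (-17, 19)) = 47.0106
d((24, -4), (18, 9)) = 14.3178
d((24, -4), (-26, 18)) = 54.626
d((24, -4), (-21, -26)) = 50.0899
d((24, -4), (-29, 17)) = 57.0088
d((24, -4), (12, 8)) = 16.9706
d((24, -4), (-18, 18)) = 47.4131
d((24, -4), (-5, 21)) = 38.2884
d((26, -4), (-17, 19)) = 48.7647
d((26, -4), (18, 9)) = 15.2643
d((26, -4), (-26, 18)) = 56.4624
d((26, -4), (-21, -26)) = 51.8941
d((26, -4), (-29, 17)) = 58.8727
d((26, -4), (12, 8)) = 18.4391
d((26, -4), (-18, 18)) = 49.1935
d((26, -4), (-5, 21)) = 39.8246
d((-17, 19), (18, 9)) = 36.4005
d((-17, 19), (-26, 18)) = 9.0554
d((-17, 19), (-21, -26)) = 45.1774
d((-17, 19), (-29, 17)) = 12.1655
d((-17, 19), (12, 8)) = 31.0161
d((-17, 19), (-18, 18)) = 1.4142 <-- minimum
d((-17, 19), (-5, 21)) = 12.1655
d((18, 9), (-26, 18)) = 44.911
d((18, 9), (-21, -26)) = 52.4023
d((18, 9), (-29, 17)) = 47.676
d((18, 9), (12, 8)) = 6.0828
d((18, 9), (-18, 18)) = 37.108
d((18, 9), (-5, 21)) = 25.9422
d((-26, 18), (-21, -26)) = 44.2832
d((-26, 18), (-29, 17)) = 3.1623
d((-26, 18), (12, 8)) = 39.2938
d((-26, 18), (-18, 18)) = 8.0
d((-26, 18), (-5, 21)) = 21.2132
d((-21, -26), (-29, 17)) = 43.7379
d((-21, -26), (12, 8)) = 47.3814
d((-21, -26), (-18, 18)) = 44.1022
d((-21, -26), (-5, 21)) = 49.6488
d((-29, 17), (12, 8)) = 41.9762
d((-29, 17), (-18, 18)) = 11.0454
d((-29, 17), (-5, 21)) = 24.3311
d((12, 8), (-18, 18)) = 31.6228
d((12, 8), (-5, 21)) = 21.4009
d((-18, 18), (-5, 21)) = 13.3417

Closest pair: (-17, 19) and (-18, 18) with distance 1.4142

The closest pair is (-17, 19) and (-18, 18) with Euclidean distance 1.4142. For 10 points, brute-force pairwise comparison is shown above. For large n, the divide-and-conquer algorithm (sort by x, recurse on halves, check the dividing strip) achieves O(n log n).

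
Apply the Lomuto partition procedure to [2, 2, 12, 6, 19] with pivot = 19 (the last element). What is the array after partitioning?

Lomuto partition with pivot = 19:

Initial array: [2, 2, 12, 6, 19]

arr[0]=2 <= 19: swap with position 0, array becomes [2, 2, 12, 6, 19]
arr[1]=2 <= 19: swap with position 1, array becomes [2, 2, 12, 6, 19]
arr[2]=12 <= 19: swap with position 2, array becomes [2, 2, 12, 6, 19]
arr[3]=6 <= 19: swap with position 3, array becomes [2, 2, 12, 6, 19]

Place pivot at position 4: [2, 2, 12, 6, 19]
Pivot position: 4

After partitioning with pivot 19, the array becomes [2, 2, 12, 6, 19]. The pivot is placed at index 4. All elements to the left of the pivot are <= 19, and all elements to the right are > 19.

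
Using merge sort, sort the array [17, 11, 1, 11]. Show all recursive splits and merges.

Merge sort trace:

Split: [17, 11, 1, 11] -> [17, 11] and [1, 11]
  Split: [17, 11] -> [17] and [11]
  Merge: [17] + [11] -> [11, 17]
  Split: [1, 11] -> [1] and [11]
  Merge: [1] + [11] -> [1, 11]
Merge: [11, 17] + [1, 11] -> [1, 11, 11, 17]

Final sorted array: [1, 11, 11, 17]

The merge sort proceeds by recursively splitting the array and merging sorted halves.
After all merges, the sorted array is [1, 11, 11, 17].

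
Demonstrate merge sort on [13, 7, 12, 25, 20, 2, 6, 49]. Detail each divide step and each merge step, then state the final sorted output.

Merge sort trace:

Split: [13, 7, 12, 25, 20, 2, 6, 49] -> [13, 7, 12, 25] and [20, 2, 6, 49]
  Split: [13, 7, 12, 25] -> [13, 7] and [12, 25]
    Split: [13, 7] -> [13] and [7]
    Merge: [13] + [7] -> [7, 13]
    Split: [12, 25] -> [12] and [25]
    Merge: [12] + [25] -> [12, 25]
  Merge: [7, 13] + [12, 25] -> [7, 12, 13, 25]
  Split: [20, 2, 6, 49] -> [20, 2] and [6, 49]
    Split: [20, 2] -> [20] and [2]
    Merge: [20] + [2] -> [2, 20]
    Split: [6, 49] -> [6] and [49]
    Merge: [6] + [49] -> [6, 49]
  Merge: [2, 20] + [6, 49] -> [2, 6, 20, 49]
Merge: [7, 12, 13, 25] + [2, 6, 20, 49] -> [2, 6, 7, 12, 13, 20, 25, 49]

Final sorted array: [2, 6, 7, 12, 13, 20, 25, 49]

The merge sort proceeds by recursively splitting the array and merging sorted halves.
After all merges, the sorted array is [2, 6, 7, 12, 13, 20, 25, 49].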